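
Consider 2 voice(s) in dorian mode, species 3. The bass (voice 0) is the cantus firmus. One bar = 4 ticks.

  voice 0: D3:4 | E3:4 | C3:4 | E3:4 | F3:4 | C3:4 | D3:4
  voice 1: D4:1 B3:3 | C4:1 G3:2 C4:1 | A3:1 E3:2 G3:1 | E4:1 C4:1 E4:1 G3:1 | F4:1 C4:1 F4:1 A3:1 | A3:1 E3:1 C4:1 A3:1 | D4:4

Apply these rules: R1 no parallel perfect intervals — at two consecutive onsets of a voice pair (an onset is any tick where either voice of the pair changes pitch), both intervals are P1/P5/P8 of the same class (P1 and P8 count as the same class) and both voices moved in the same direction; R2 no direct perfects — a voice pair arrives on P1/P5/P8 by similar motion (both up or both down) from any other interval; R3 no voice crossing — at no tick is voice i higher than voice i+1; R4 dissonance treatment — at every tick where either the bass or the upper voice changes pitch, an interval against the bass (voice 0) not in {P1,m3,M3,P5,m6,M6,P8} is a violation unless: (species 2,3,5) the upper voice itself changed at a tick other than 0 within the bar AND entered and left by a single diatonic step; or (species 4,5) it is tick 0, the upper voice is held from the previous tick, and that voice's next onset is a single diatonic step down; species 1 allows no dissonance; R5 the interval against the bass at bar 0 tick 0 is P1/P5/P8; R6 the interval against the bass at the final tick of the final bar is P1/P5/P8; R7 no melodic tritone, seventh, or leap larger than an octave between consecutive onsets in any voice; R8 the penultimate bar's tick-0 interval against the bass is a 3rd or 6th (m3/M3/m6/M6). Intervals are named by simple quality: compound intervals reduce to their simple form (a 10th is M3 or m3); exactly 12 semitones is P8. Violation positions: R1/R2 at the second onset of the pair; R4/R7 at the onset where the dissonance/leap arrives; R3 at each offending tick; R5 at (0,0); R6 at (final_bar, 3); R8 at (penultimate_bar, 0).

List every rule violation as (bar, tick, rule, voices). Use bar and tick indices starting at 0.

bar 0: v0=D3 v1=D4 downbeat P8
bar 1: v0=E3 v1=C4 downbeat m6
bar 2: v0=C3 v1=A3 downbeat M6
bar 3: v0=E3 v1=E4 downbeat P8
bar 4: v0=F3 v1=F4 downbeat P8
bar 5: v0=C3 v1=A3 downbeat M6
bar 6: v0=D3 v1=D4 downbeat P8
  -> R2 @ bar 3 tick 0 v(0, 1): C3/G3 P5 -> E3/E4 P8 similar
  -> R2 @ bar 4 tick 0 v(0, 1): E3/G3 m3 -> F3/F4 P8 similar
  -> R7 @ bar 4 tick 0 v(1,): G3->F4 leap 10st
  -> R2 @ bar 6 tick 0 v(0, 1): C3/A3 M6 -> D3/D4 P8 similar

(3, 0, R2, (0, 1))
(4, 0, R2, (0, 1))
(4, 0, R7, (1,))
(6, 0, R2, (0, 1))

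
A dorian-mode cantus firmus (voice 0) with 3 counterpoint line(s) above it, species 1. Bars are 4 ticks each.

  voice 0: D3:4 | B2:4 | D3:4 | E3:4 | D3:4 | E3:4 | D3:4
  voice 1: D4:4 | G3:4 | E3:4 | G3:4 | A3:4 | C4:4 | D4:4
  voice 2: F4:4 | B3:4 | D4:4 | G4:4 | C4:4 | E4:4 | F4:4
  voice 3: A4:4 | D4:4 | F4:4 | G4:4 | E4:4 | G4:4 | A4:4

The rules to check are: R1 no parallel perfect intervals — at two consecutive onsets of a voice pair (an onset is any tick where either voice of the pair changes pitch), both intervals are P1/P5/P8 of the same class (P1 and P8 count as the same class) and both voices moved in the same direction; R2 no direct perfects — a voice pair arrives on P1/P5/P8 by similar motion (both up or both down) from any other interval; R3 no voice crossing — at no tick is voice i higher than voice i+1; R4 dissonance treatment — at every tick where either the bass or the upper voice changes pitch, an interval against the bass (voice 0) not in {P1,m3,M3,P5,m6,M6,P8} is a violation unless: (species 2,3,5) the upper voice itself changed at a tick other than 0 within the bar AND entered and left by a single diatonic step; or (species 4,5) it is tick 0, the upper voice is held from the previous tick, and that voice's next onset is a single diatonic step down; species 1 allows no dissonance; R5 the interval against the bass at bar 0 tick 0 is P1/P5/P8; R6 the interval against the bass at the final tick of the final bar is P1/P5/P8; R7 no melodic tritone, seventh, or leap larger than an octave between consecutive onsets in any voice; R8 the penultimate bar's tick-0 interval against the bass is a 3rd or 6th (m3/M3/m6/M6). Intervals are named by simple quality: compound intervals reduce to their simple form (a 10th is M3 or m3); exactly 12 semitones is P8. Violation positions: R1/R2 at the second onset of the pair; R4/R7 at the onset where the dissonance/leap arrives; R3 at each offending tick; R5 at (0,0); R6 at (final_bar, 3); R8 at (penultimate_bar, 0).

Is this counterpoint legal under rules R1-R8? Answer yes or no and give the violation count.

bar 0: v0=D3 v1=D4 v2=F4 v3=A4 (P5)
bar 1: v0=B2 v1=G3 v2=B3 v3=D4 (m3)
bar 2: v0=D3 v1=E3 v2=D4 v3=F4 (m3)
bar 3: v0=E3 v1=G3 v2=G4 v3=G4 (m3)
bar 4: v0=D3 v1=A3 v2=C4 v3=E4 (M2)
bar 5: v0=E3 v1=C4 v2=E4 v3=G4 (m3)
bar 6: v0=D3 v1=D4 v2=F4 v3=A4 (P5)
  R5 @ bar0.0: opens on m3
  R1 @ bar1.0: D4/A4 P5 -> G3/D4 P5 similar
  R2 @ bar1.0: D3/F4 m3 -> B2/B3 P8 similar
  R7 @ bar1.0: F4->B3 leap 6st
  R1 @ bar2.0: B2/B3 P8 -> D3/D4 P8 similar
  R4 @ bar2.0: D3/E3 M2 untreated
  R2 @ bar3.0: E3/D4 m7 -> G3/G4 P8 similar
  R2 @ bar3.0: E3/F4 m2 -> G3/G4 P8 similar
  R2 @ bar3.0: D4/F4 m3 -> G4/G4 P1 similar
  R4 @ bar4.0: D3/C4 m7 untreated
  R4 @ bar4.0: D3/E4 M2 untreated
  R1 @ bar5.0: A3/E4 P5 -> C4/G4 P5 similar
  R2 @ bar5.0: D3/C4 m7 -> E3/E4 P8 similar
  R8 @ bar5.0: penult P8 not 3rd/6th
  R1 @ bar6.0: C4/G4 P5 -> D4/A4 P5 similar
  R6 @ bar6.3: closes on m3

No (16 violations)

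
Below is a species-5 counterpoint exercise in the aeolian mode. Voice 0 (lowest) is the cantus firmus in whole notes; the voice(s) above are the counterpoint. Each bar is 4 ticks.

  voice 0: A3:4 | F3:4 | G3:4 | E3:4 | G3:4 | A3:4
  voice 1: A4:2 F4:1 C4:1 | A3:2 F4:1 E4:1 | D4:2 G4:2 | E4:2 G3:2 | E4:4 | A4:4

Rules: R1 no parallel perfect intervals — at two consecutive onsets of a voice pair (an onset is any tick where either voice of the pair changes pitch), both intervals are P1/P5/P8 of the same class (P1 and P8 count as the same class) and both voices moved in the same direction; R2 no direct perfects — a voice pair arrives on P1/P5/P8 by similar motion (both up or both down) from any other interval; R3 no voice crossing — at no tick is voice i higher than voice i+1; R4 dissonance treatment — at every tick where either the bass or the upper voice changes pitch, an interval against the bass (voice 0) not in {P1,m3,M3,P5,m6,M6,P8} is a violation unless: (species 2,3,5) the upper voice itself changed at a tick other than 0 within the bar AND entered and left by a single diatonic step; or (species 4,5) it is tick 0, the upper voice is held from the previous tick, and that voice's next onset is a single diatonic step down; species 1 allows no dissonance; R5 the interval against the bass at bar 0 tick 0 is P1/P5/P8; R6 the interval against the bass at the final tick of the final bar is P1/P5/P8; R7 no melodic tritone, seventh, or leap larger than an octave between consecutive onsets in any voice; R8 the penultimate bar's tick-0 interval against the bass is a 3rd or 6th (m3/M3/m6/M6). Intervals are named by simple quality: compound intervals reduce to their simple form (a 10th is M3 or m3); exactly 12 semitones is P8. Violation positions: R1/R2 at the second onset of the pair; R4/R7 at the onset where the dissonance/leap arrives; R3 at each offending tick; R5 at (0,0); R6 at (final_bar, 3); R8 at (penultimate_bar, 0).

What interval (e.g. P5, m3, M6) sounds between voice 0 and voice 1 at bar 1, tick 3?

M7

voice 0=F3 voice 1=E4 -> M7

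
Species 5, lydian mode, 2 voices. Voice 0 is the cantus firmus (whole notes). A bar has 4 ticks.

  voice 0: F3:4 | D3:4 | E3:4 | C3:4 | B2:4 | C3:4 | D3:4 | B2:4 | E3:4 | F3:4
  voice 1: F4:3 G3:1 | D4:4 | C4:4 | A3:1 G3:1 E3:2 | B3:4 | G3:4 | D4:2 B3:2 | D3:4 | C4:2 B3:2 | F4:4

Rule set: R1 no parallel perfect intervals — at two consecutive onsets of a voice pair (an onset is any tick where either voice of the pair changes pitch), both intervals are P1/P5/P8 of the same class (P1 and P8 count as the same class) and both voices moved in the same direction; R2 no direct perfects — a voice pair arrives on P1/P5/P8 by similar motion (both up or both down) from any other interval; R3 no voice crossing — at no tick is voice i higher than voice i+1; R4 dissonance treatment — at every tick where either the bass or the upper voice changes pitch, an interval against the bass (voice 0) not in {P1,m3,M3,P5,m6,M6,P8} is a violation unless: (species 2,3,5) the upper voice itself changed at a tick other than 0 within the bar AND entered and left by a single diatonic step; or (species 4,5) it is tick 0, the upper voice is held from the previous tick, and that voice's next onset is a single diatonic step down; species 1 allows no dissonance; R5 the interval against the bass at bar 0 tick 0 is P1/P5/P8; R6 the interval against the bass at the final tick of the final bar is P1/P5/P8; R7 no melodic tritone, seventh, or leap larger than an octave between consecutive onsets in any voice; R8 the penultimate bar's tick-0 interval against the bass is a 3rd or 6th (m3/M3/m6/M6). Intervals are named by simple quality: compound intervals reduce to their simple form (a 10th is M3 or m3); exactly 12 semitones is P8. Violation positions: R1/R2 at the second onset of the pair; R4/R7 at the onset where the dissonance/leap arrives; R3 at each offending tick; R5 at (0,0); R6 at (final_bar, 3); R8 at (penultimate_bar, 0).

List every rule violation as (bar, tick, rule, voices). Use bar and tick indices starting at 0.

bar 0: v0=F3 v1=F4 downbeat P8
bar 1: v0=D3 v1=D4 downbeat P8
bar 2: v0=E3 v1=C4 downbeat m6
bar 3: v0=C3 v1=A3 downbeat M6
bar 4: v0=B2 v1=B3 downbeat P8
bar 5: v0=C3 v1=G3 downbeat P5
bar 6: v0=D3 v1=D4 downbeat P8
bar 7: v0=B2 v1=D3 downbeat m3
bar 8: v0=E3 v1=C4 downbeat m6
bar 9: v0=F3 v1=F4 downbeat P8
  -> R4 @ bar 0 tick 3 v(0, 1): F3/G3 M2 untreated
  -> R7 @ bar 0 tick 3 v(1,): F4->G3 leap 10st
  -> R2 @ bar 6 tick 0 v(0, 1): C3/G3 P5 -> D3/D4 P8 similar
  -> R7 @ bar 8 tick 0 v(1,): D3->C4 leap 10st
  -> R2 @ bar 9 tick 0 v(0, 1): E3/B3 P5 -> F3/F4 P8 similar
  -> R7 @ bar 9 tick 0 v(1,): B3->F4 leap 6st

(0, 3, R4, (0, 1))
(0, 3, R7, (1,))
(6, 0, R2, (0, 1))
(8, 0, R7, (1,))
(9, 0, R2, (0, 1))
(9, 0, R7, (1,))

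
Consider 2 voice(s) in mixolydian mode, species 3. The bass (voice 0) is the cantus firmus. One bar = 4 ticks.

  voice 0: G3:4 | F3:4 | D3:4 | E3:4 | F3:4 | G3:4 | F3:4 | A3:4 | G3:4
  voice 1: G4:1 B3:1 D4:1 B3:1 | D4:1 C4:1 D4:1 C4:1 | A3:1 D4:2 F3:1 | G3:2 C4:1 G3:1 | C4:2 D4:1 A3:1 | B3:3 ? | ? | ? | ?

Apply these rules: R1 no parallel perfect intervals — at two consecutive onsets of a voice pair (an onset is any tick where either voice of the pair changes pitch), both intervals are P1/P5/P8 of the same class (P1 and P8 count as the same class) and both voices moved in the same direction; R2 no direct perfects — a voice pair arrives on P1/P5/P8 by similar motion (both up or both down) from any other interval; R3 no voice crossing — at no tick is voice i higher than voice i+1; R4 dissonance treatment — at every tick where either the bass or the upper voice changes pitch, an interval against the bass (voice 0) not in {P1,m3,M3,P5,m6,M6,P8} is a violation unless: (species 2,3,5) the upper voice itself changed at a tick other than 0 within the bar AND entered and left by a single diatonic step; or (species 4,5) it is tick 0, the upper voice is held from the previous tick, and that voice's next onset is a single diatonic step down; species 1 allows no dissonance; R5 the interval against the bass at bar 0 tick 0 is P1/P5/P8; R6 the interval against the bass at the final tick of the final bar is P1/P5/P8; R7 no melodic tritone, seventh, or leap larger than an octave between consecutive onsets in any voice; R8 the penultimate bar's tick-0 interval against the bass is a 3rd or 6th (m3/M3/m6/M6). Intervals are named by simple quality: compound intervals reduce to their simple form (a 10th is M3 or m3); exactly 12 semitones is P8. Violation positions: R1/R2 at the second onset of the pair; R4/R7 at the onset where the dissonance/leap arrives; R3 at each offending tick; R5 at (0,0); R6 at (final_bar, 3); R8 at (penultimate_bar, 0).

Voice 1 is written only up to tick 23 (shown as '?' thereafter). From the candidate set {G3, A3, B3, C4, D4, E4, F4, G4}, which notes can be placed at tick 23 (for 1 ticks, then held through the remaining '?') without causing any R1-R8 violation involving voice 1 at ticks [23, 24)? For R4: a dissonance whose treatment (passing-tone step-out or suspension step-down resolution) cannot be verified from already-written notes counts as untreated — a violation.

{B3, D4, E4, G3, G4}

G3: legal
A3: violates R4
B3: legal
C4: violates R4
D4: legal
E4: legal
F4: violates R4,R7
G4: legal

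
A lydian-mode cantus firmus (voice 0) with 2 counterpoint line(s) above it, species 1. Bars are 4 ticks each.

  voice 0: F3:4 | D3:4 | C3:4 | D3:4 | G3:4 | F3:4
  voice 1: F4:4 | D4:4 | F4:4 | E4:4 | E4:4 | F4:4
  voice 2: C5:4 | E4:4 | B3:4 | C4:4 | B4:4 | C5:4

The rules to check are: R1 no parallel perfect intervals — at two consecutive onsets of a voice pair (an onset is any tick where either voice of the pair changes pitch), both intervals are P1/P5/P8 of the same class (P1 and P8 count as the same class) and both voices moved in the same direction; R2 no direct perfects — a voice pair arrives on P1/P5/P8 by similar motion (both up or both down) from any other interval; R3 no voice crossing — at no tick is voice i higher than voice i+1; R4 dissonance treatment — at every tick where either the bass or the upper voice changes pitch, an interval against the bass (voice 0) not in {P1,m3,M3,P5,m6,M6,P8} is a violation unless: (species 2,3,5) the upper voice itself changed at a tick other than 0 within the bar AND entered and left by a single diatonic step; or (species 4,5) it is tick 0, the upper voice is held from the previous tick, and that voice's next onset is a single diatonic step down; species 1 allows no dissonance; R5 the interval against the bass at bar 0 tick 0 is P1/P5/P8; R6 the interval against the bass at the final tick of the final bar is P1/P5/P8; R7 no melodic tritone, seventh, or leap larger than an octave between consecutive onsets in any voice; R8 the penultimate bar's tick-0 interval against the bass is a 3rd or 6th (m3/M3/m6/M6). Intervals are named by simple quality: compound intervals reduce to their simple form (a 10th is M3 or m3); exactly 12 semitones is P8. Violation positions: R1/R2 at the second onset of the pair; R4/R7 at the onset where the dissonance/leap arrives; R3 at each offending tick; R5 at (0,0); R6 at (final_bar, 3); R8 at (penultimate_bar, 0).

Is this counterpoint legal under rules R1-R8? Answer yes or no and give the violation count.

No (16 violations)

bar 0: v0=F3 v1=F4 v2=C5 (P5)
bar 1: v0=D3 v1=D4 v2=E4 (M2)
bar 2: v0=C3 v1=F4 v2=B3 (M7)
bar 3: v0=D3 v1=E4 v2=C4 (m7)
bar 4: v0=G3 v1=E4 v2=B4 (M3)
bar 5: v0=F3 v1=F4 v2=C5 (P5)
  R1 @ bar1.0: F3/F4 P8 -> D3/D4 P8 similar
  R4 @ bar1.0: D3/E4 M2 untreated
  R3 @ bar2.0: F4 above B3
  R4 @ bar2.0: C3/F4 P4 untreated
  R4 @ bar2.0: C3/B3 M7 untreated
  R3 @ bar2.1: F4 above B3
  R3 @ bar2.2: F4 above B3
  R3 @ bar2.3: F4 above B3
  R3 @ bar3.0: E4 above C4
  R4 @ bar3.0: D3/E4 M2 untreated
  R4 @ bar3.0: D3/C4 m7 untreated
  R3 @ bar3.1: E4 above C4
  R3 @ bar3.2: E4 above C4
  R3 @ bar3.3: E4 above C4
  R7 @ bar4.0: C4->B4 leap 11st
  R1 @ bar5.0: E4/B4 P5 -> F4/C5 P5 similar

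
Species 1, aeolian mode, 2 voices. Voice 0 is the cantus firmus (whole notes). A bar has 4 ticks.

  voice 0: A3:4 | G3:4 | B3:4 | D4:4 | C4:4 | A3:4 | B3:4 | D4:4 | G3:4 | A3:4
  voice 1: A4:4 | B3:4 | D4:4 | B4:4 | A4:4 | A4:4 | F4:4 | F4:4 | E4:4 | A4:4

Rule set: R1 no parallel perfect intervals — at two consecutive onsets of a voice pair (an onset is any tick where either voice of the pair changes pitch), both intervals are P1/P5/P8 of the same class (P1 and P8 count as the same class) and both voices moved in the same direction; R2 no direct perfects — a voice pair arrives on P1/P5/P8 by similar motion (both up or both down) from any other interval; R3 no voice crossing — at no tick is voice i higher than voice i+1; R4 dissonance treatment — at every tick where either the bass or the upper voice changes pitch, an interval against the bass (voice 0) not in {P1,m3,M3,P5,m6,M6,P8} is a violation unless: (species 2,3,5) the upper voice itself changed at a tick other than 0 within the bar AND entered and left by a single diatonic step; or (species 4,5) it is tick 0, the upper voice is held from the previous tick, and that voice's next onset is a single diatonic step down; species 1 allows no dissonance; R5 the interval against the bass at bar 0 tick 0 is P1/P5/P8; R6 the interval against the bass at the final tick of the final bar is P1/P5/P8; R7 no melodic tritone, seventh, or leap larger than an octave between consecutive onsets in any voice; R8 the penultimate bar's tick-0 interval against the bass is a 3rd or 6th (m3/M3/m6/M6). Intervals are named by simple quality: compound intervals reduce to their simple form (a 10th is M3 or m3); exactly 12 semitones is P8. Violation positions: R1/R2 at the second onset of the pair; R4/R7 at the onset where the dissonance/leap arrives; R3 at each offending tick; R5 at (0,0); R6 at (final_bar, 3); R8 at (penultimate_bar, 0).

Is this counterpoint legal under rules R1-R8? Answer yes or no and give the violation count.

bar 0: v0=A3 v1=A4 (P8)
bar 1: v0=G3 v1=B3 (M3)
bar 2: v0=B3 v1=D4 (m3)
bar 3: v0=D4 v1=B4 (M6)
bar 4: v0=C4 v1=A4 (M6)
bar 5: v0=A3 v1=A4 (P8)
bar 6: v0=B3 v1=F4 (TT)
bar 7: v0=D4 v1=F4 (m3)
bar 8: v0=G3 v1=E4 (M6)
bar 9: v0=A3 v1=A4 (P8)
  R7 @ bar1.0: A4->B3 leap 10st
  R4 @ bar6.0: B3/F4 TT untreated
  R2 @ bar9.0: G3/E4 M6 -> A3/A4 P8 similar

No (3 violations)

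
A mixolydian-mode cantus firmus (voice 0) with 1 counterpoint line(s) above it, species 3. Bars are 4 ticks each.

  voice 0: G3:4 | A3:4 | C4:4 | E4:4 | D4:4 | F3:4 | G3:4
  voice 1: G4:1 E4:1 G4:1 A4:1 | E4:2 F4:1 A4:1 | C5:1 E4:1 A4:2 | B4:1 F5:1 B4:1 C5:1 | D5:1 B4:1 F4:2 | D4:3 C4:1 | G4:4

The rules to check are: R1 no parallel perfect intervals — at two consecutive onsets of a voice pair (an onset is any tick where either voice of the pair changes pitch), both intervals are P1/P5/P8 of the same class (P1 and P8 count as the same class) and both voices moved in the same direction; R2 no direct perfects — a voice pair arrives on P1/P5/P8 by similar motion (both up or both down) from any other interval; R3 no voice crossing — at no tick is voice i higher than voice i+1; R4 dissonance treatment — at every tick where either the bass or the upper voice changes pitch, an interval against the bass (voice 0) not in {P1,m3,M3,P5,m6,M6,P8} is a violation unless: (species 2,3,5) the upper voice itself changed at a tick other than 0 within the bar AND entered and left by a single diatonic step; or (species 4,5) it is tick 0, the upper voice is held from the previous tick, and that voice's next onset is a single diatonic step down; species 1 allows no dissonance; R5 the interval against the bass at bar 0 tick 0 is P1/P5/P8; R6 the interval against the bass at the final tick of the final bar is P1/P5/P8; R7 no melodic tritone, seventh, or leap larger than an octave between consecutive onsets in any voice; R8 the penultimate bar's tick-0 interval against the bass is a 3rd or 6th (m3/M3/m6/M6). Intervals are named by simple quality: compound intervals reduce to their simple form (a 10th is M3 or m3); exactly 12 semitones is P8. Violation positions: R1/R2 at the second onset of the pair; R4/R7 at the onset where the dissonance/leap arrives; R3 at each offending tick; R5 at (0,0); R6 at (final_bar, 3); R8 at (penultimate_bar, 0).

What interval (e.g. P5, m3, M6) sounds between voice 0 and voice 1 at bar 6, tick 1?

P8

voice 0=G3 voice 1=G4 -> P8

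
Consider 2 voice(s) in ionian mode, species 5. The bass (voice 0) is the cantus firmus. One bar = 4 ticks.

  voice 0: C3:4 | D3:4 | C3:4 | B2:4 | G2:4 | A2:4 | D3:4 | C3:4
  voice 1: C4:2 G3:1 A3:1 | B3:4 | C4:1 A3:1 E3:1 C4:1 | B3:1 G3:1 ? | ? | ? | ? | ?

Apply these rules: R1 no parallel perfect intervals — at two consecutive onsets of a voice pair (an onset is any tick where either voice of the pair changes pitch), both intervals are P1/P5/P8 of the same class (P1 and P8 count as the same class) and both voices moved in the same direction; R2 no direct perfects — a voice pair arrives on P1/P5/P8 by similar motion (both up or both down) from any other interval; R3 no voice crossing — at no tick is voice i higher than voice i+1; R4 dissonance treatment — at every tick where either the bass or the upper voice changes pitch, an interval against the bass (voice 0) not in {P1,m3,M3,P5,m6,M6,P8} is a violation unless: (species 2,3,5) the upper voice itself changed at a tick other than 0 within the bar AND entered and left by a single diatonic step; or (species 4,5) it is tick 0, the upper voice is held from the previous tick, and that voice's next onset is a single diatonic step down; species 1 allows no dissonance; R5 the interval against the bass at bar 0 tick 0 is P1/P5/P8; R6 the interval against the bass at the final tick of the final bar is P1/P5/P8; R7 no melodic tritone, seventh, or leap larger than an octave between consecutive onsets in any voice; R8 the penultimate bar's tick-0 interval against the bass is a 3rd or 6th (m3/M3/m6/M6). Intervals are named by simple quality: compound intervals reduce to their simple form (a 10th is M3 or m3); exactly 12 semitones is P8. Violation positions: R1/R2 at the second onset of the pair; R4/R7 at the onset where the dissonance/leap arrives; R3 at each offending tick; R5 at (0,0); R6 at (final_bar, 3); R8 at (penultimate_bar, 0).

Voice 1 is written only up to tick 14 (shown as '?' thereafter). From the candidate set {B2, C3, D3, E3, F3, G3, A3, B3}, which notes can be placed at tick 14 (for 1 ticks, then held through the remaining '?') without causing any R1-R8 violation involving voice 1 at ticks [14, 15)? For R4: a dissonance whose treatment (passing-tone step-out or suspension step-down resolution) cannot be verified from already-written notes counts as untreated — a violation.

B2: legal
C3: violates R4
D3: legal
E3: violates R4
F3: violates R4
G3: legal
A3: violates R4
B3: legal

{B2, B3, D3, G3}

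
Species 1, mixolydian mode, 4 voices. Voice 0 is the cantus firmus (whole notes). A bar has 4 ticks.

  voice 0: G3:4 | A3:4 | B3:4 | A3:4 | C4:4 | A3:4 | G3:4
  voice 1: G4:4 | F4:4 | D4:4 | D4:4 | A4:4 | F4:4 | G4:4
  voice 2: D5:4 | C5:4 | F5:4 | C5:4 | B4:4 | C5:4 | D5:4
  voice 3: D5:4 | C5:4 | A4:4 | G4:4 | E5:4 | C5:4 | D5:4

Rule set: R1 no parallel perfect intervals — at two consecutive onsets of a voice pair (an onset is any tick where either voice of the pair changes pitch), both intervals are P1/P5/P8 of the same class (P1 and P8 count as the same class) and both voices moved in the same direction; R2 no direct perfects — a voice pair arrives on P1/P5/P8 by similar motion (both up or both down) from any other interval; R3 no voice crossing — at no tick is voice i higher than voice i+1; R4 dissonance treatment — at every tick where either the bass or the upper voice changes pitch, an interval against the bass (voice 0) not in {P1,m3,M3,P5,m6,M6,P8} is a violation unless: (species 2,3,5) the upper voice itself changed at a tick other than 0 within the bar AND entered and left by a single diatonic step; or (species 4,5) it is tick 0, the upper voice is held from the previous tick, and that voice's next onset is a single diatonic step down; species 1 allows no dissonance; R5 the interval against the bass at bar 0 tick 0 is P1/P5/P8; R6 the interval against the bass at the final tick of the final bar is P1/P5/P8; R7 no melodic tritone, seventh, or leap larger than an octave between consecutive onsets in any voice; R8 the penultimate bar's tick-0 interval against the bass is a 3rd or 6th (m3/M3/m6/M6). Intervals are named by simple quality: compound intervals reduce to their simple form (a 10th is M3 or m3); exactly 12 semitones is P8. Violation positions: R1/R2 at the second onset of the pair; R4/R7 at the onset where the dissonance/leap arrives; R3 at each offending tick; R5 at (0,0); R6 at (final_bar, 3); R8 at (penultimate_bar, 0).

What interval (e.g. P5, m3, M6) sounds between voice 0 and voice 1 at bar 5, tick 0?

voice 0=A3 voice 1=F4 -> m6

m6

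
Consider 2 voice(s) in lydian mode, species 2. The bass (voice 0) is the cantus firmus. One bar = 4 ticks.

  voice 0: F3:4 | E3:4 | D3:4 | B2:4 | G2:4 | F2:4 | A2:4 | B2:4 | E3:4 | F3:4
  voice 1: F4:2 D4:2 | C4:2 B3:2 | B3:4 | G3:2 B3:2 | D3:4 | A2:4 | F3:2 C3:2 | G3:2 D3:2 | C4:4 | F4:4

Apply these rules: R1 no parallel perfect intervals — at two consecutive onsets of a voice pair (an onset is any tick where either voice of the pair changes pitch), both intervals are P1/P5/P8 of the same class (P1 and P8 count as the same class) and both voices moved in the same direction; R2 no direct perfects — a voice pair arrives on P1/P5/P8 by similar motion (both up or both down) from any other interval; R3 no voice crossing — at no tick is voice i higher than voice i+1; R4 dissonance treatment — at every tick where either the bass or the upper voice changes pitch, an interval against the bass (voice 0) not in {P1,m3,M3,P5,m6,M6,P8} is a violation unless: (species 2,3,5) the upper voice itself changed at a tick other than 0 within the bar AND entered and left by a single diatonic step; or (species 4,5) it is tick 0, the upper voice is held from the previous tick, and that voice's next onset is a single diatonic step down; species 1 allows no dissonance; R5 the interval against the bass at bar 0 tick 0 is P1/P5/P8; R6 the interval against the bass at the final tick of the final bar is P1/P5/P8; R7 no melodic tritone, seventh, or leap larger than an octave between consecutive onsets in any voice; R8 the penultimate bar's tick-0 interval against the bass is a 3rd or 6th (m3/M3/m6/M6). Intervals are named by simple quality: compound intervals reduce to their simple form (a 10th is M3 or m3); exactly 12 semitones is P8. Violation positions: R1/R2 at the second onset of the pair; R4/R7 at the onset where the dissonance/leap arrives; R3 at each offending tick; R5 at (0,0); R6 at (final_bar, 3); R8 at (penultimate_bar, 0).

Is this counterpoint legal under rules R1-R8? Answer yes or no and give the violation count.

bar 0: v0=F3 v1=F4 (P8)
bar 1: v0=E3 v1=C4 (m6)
bar 2: v0=D3 v1=B3 (M6)
bar 3: v0=B2 v1=G3 (m6)
bar 4: v0=G2 v1=D3 (P5)
bar 5: v0=F2 v1=A2 (M3)
bar 6: v0=A2 v1=F3 (m6)
bar 7: v0=B2 v1=G3 (m6)
bar 8: v0=E3 v1=C4 (m6)
bar 9: v0=F3 v1=F4 (P8)
  R2 @ bar4.0: B2/B3 P8 -> G2/D3 P5 similar
  R7 @ bar8.0: D3->C4 leap 10st
  R2 @ bar9.0: E3/C4 m6 -> F3/F4 P8 similar

No (3 violations)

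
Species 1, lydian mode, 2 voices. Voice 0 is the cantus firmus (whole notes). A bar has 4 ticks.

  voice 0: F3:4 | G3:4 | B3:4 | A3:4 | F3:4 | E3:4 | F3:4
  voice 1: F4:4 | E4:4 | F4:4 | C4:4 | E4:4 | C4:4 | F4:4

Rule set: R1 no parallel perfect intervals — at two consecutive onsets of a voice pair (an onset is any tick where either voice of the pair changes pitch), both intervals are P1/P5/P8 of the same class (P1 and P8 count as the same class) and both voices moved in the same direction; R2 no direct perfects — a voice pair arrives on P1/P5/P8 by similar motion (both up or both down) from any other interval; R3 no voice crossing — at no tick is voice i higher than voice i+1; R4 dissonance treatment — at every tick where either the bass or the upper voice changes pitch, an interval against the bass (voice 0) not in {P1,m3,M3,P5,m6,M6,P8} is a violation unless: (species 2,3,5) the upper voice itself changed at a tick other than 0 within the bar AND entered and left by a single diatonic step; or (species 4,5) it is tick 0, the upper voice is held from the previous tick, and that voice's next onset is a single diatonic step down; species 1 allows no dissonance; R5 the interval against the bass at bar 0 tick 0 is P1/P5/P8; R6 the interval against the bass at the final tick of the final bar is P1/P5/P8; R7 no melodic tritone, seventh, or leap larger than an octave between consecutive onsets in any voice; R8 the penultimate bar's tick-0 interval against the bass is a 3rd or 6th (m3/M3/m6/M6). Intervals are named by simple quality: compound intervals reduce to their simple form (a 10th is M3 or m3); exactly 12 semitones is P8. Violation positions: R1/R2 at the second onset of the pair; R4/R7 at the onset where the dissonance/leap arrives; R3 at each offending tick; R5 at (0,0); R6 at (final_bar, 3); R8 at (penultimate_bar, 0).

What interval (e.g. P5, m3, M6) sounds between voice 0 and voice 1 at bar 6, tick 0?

voice 0=F3 voice 1=F4 -> P8

P8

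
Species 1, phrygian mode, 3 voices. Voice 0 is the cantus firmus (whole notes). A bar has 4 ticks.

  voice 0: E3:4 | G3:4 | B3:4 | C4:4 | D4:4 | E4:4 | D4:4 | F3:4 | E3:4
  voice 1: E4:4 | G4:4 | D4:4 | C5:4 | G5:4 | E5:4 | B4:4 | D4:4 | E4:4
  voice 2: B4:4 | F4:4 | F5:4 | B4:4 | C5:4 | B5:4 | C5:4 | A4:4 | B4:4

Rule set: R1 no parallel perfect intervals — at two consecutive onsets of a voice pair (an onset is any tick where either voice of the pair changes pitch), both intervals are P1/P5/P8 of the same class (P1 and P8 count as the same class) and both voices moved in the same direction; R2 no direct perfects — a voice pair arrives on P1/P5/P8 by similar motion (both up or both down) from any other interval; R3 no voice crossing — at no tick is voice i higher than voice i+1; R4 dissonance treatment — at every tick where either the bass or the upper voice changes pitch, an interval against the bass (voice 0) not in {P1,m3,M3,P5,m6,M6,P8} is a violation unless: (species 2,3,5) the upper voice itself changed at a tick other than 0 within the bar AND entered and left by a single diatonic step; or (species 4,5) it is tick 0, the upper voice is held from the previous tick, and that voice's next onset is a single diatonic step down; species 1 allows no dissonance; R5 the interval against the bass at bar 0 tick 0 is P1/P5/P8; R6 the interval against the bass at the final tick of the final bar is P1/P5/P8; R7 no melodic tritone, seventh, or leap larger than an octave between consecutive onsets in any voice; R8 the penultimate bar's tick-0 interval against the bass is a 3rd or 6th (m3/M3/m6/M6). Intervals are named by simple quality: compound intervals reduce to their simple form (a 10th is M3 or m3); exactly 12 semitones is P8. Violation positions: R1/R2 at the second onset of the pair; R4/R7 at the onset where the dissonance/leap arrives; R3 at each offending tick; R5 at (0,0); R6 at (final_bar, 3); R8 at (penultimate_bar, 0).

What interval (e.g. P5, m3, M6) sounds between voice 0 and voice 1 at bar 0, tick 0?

voice 0=E3 voice 1=E4 -> P8

P8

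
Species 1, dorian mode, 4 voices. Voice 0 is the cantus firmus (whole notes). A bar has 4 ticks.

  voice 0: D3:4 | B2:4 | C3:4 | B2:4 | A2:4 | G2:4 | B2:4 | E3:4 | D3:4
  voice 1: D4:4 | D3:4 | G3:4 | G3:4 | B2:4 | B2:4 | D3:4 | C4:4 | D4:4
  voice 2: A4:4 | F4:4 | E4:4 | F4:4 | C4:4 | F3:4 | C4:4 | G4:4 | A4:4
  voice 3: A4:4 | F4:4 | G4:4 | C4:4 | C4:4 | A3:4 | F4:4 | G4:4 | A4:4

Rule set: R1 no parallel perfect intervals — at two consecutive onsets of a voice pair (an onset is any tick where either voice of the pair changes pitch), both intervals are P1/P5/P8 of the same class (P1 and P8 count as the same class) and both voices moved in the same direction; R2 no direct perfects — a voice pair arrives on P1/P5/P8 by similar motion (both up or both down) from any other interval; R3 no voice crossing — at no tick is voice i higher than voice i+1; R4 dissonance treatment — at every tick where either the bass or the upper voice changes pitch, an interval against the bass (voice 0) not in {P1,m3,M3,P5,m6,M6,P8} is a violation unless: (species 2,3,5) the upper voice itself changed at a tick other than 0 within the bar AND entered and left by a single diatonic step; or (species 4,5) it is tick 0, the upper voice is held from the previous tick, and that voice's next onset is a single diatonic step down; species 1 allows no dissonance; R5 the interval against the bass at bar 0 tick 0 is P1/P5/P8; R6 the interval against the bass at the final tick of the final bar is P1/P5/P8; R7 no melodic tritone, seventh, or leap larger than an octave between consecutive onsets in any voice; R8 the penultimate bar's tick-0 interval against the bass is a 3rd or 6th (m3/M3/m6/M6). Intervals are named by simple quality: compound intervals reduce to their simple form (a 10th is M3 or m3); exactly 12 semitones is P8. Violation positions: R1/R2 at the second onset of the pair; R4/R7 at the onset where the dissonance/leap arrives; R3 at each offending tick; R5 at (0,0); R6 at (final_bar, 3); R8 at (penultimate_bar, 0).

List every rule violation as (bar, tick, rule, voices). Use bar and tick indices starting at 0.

bar 0: v0=D3 v1=D4 v2=A4 v3=A4 downbeat P5
bar 1: v0=B2 v1=D3 v2=F4 v3=F4 downbeat TT
bar 2: v0=C3 v1=G3 v2=E4 v3=G4 downbeat P5
bar 3: v0=B2 v1=G3 v2=F4 v3=C4 downbeat m2
bar 4: v0=A2 v1=B2 v2=C4 v3=C4 downbeat m3
bar 5: v0=G2 v1=B2 v2=F3 v3=A3 downbeat M2
bar 6: v0=B2 v1=D3 v2=C4 v3=F4 downbeat TT
bar 7: v0=E3 v1=C4 v2=G4 v3=G4 downbeat m3
bar 8: v0=D3 v1=D4 v2=A4 v3=A4 downbeat P5
  -> R1 @ bar 1 tick 0 v(2, 3): A4/A4 P1 -> F4/F4 P1 similar
  -> R4 @ bar 1 tick 0 v(0, 2): B2/F4 TT untreated
  -> R4 @ bar 1 tick 0 v(0, 3): B2/F4 TT untreated
  -> R2 @ bar 2 tick 0 v(0, 1): B2/D3 m3 -> C3/G3 P5 similar
  -> R2 @ bar 2 tick 0 v(0, 3): B2/F4 TT -> C3/G4 P5 similar
  -> R2 @ bar 2 tick 0 v(1, 3): D3/F4 m3 -> G3/G4 P8 similar
  -> R3 @ bar 3 tick 0 v(2, 3): F4 above C4
  -> R4 @ bar 3 tick 0 v(0, 2): B2/F4 TT untreated
  -> R4 @ bar 3 tick 0 v(0, 3): B2/C4 m2 untreated
  -> R3 @ bar 3 tick 1 v(2, 3): F4 above C4
  -> R3 @ bar 3 tick 2 v(2, 3): F4 above C4
  -> R3 @ bar 3 tick 3 v(2, 3): F4 above C4
  -> R4 @ bar 4 tick 0 v(0, 1): A2/B2 M2 untreated
  -> R4 @ bar 5 tick 0 v(0, 2): G2/F3 m7 untreated
  -> R4 @ bar 5 tick 0 v(0, 3): G2/A3 M2 untreated
  -> R4 @ bar 6 tick 0 v(0, 2): B2/C4 m2 untreated
  -> R4 @ bar 6 tick 0 v(0, 3): B2/F4 TT untreated
  -> R2 @ bar 7 tick 0 v(1, 2): D3/C4 m7 -> C4/G4 P5 similar
  -> R2 @ bar 7 tick 0 v(1, 3): D3/F4 m3 -> C4/G4 P5 similar
  -> R2 @ bar 7 tick 0 v(2, 3): C4/F4 P4 -> G4/G4 P1 similar
  -> R7 @ bar 7 tick 0 v(1,): D3->C4 leap 10st
  -> R1 @ bar 8 tick 0 v(1, 2): C4/G4 P5 -> D4/A4 P5 similar
  -> R1 @ bar 8 tick 0 v(1, 3): C4/G4 P5 -> D4/A4 P5 similar
  -> R1 @ bar 8 tick 0 v(2, 3): G4/G4 P1 -> A4/A4 P1 similar

(1, 0, R1, (2, 3))
(1, 0, R4, (0, 2))
(1, 0, R4, (0, 3))
(2, 0, R2, (0, 1))
(2, 0, R2, (0, 3))
(2, 0, R2, (1, 3))
(3, 0, R3, (2, 3))
(3, 0, R4, (0, 2))
(3, 0, R4, (0, 3))
(3, 1, R3, (2, 3))
(3, 2, R3, (2, 3))
(3, 3, R3, (2, 3))
(4, 0, R4, (0, 1))
(5, 0, R4, (0, 2))
(5, 0, R4, (0, 3))
(6, 0, R4, (0, 2))
(6, 0, R4, (0, 3))
(7, 0, R2, (1, 2))
(7, 0, R2, (1, 3))
(7, 0, R2, (2, 3))
(7, 0, R7, (1,))
(8, 0, R1, (1, 2))
(8, 0, R1, (1, 3))
(8, 0, R1, (2, 3))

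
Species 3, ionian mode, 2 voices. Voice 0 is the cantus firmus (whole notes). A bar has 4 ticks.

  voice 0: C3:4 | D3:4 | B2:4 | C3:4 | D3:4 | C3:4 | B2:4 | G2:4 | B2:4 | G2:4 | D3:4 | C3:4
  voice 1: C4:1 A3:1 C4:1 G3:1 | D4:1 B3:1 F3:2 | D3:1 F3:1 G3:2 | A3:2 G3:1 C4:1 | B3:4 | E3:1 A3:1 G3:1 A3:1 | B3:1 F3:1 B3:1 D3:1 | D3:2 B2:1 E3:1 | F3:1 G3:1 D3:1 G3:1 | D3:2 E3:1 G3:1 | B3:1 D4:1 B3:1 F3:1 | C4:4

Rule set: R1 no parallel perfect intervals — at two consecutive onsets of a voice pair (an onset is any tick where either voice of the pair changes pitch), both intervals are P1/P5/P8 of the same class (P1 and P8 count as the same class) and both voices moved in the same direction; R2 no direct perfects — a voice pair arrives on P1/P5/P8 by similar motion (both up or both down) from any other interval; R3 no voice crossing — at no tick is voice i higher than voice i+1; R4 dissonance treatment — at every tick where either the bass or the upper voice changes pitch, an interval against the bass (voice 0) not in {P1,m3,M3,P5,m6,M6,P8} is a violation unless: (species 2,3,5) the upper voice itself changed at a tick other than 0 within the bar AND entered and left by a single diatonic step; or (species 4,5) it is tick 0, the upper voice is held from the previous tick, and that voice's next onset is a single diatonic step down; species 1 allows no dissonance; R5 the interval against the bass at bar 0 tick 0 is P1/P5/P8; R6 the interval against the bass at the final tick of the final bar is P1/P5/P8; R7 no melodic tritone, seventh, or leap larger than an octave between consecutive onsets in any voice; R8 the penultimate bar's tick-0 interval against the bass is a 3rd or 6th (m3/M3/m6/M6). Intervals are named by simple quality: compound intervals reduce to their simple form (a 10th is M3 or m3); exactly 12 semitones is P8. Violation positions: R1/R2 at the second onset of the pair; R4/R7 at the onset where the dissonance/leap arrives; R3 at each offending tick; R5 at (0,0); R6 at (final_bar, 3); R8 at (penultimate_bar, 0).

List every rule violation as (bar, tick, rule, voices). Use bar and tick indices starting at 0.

(1, 0, R2, (0, 1))
(1, 2, R7, (1,))
(2, 1, R4, (0, 1))
(6, 1, R4, (0, 1))
(6, 1, R7, (1,))
(6, 2, R7, (1,))
(8, 0, R4, (0, 1))
(9, 0, R2, (0, 1))
(10, 3, R7, (1,))

bar 0: v0=C3 v1=C4 downbeat P8
bar 1: v0=D3 v1=D4 downbeat P8
bar 2: v0=B2 v1=D3 downbeat m3
bar 3: v0=C3 v1=A3 downbeat M6
bar 4: v0=D3 v1=B3 downbeat M6
bar 5: v0=C3 v1=E3 downbeat M3
bar 6: v0=B2 v1=B3 downbeat P8
bar 7: v0=G2 v1=D3 downbeat P5
bar 8: v0=B2 v1=F3 downbeat TT
bar 9: v0=G2 v1=D3 downbeat P5
bar 10: v0=D3 v1=B3 downbeat M6
bar 11: v0=C3 v1=C4 downbeat P8
  -> R2 @ bar 1 tick 0 v(0, 1): C3/G3 P5 -> D3/D4 P8 similar
  -> R7 @ bar 1 tick 2 v(1,): B3->F3 leap 6st
  -> R4 @ bar 2 tick 1 v(0, 1): B2/F3 TT untreated
  -> R4 @ bar 6 tick 1 v(0, 1): B2/F3 TT untreated
  -> R7 @ bar 6 tick 1 v(1,): B3->F3 leap 6st
  -> R7 @ bar 6 tick 2 v(1,): F3->B3 leap 6st
  -> R4 @ bar 8 tick 0 v(0, 1): B2/F3 TT untreated
  -> R2 @ bar 9 tick 0 v(0, 1): B2/G3 m6 -> G2/D3 P5 similar
  -> R7 @ bar 10 tick 3 v(1,): B3->F3 leap 6st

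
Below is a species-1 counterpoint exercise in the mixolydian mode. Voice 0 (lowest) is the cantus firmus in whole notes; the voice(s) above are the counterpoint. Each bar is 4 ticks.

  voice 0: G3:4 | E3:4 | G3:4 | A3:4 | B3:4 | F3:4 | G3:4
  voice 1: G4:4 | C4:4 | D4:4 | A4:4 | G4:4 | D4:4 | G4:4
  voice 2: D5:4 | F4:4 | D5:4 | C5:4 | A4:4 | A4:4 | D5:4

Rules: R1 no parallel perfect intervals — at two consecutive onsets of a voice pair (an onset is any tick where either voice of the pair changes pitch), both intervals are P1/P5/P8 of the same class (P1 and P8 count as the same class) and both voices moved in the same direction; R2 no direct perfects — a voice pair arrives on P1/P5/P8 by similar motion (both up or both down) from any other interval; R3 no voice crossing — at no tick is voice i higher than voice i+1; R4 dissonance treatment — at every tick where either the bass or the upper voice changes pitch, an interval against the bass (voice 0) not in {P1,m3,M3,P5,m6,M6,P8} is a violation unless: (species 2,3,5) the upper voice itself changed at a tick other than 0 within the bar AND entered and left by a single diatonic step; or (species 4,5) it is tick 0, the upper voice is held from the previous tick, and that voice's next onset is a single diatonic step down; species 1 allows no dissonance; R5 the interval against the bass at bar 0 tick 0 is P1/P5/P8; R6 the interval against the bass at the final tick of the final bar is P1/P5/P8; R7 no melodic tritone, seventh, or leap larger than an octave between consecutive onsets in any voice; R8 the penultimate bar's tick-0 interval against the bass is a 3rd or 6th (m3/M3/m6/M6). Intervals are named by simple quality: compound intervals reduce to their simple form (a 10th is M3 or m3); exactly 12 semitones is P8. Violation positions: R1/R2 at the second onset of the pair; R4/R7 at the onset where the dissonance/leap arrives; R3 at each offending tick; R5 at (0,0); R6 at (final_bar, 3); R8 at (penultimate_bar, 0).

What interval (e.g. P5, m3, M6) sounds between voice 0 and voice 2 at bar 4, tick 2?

m7

voice 0=B3 voice 2=A4 -> m7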